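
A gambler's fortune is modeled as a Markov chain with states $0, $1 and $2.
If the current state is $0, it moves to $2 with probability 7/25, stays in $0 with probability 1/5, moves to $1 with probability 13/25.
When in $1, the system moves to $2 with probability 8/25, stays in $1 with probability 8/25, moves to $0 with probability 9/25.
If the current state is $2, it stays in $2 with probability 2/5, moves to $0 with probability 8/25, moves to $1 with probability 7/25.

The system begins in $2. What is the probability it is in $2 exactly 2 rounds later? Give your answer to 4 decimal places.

Sum over the intermediate state after 1 round:
P = P($2→$0)·P($0→$2) + P($2→$1)·P($1→$2) + P($2→$2)·P($2→$2)
  = 0.32×0.28 + 0.28×0.32 + 0.4×0.4
  = 0.0896 + 0.0896 + 0.1600 = 0.3392

0.3392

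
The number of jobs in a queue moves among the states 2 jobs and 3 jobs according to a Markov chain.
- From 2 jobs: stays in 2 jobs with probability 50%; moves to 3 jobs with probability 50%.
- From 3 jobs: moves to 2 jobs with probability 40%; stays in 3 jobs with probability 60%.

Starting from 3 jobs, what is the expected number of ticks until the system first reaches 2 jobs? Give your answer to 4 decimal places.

Let t(s) be the expected number of ticks to first reach 2 jobs from state s, with t(2 jobs) = 0. Conditioning on the first tick:
t(3 jobs) = 1 + 0.6·t(3 jobs)
Solving: t(3 jobs) = 2.5000.
Expected ticks from 3 jobs to 2 jobs: 2.5000.

2.5000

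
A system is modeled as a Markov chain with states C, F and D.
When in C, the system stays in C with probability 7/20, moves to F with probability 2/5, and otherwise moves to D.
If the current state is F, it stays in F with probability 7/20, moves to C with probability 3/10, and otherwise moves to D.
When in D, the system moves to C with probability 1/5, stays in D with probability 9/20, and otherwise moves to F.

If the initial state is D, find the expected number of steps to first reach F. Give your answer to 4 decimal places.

2.7642

Let t(s) be the expected number of steps to first reach F from state s, with t(F) = 0. Conditioning on the first step:
t(C) = 1 + 0.35·t(C) + 0.25·t(D)
t(D) = 1 + 0.2·t(C) + 0.45·t(D)
Solving: t(C) = 2.6016, t(D) = 2.7642.
Expected steps from D to F: 2.7642.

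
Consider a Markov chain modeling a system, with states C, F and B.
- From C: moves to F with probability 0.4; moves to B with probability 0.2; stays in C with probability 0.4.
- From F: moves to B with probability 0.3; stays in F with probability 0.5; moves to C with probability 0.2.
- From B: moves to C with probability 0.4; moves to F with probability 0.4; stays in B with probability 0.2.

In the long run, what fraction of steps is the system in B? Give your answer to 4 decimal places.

0.2444

Let the stationary distribution be π with π = πP and π_1 + π_2 + π_3 = 1.
π_1 = 0.4·π_1 + 0.2·π_2 + 0.4·π_3
π_2 = 0.4·π_1 + 0.5·π_2 + 0.4·π_3
Solving with the normalization constraint gives π = (0.3111, 0.4444, 0.2444).
So the stationary probability of B is 0.2444.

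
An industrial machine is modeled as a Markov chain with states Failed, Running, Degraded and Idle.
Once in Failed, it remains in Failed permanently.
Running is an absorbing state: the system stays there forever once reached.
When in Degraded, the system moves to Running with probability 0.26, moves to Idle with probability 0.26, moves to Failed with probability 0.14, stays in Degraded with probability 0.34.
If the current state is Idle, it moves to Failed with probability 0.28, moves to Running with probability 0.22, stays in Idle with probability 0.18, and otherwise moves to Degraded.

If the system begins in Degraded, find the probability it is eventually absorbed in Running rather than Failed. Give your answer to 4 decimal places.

0.5904

Let h(s) be the probability of absorption at Running starting from transient state s. Then h(Running) = 1 and h(Failed) = 0. By first-step analysis:
h(Degraded) = 0.14·0 + 0.26·1 + 0.34·h(Degraded) + 0.26·h(Idle)
h(Idle) = 0.28·0 + 0.22·1 + 0.32·h(Degraded) + 0.18·h(Idle)
Solving: h(Degraded) = 0.5904, h(Idle) = 0.4987.
Starting from Degraded, the probability is 0.5904.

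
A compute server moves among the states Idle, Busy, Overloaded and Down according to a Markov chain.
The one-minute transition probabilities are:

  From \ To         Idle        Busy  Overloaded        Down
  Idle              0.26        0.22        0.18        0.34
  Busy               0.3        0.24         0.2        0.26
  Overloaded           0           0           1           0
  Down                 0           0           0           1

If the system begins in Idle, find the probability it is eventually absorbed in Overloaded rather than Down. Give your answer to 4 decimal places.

Let h(s) be the probability of absorption at Overloaded starting from transient state s. Then h(Overloaded) = 1 and h(Down) = 0. By first-step analysis:
h(Idle) = 0.26·h(Idle) + 0.22·h(Busy) + 0.18·1 + 0.34·0
h(Busy) = 0.3·h(Idle) + 0.24·h(Busy) + 0.2·1 + 0.26·0
Solving: h(Idle) = 0.3642, h(Busy) = 0.4069.
Starting from Idle, the probability is 0.3642.

0.3642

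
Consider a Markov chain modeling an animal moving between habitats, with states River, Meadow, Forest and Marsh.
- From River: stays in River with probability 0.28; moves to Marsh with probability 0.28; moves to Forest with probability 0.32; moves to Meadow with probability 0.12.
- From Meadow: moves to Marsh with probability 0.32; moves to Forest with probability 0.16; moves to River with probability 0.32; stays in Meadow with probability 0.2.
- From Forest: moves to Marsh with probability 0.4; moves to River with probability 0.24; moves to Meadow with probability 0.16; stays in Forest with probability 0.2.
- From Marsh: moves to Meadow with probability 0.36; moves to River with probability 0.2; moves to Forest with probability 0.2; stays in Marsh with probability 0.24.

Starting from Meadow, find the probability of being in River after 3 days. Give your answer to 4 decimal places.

0.2560

Propagate the distribution vector 3 days from Meadow.
After 0 days: (0.0000, 1.0000, 0.0000, 0.0000)
After 1 day: (0.3200, 0.2000, 0.1600, 0.3200)
After 2 days: (0.2560, 0.2192, 0.2304, 0.2944)
After 3 days: (0.2560, 0.2174, 0.2220, 0.3046)
P(in River after 3 days) = 0.2560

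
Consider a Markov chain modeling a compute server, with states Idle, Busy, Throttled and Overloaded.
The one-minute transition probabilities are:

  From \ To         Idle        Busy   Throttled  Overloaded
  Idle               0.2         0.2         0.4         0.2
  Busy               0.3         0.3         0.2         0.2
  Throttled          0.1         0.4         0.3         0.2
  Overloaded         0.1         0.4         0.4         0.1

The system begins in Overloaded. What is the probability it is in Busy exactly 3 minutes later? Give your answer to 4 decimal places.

Propagate the distribution vector 3 minutes from Overloaded.
After 0 minutes: (0.0000, 0.0000, 0.0000, 1.0000)
After 1 minute: (0.1000, 0.4000, 0.4000, 0.1000)
After 2 minutes: (0.1900, 0.3400, 0.2800, 0.1900)
After 3 minutes: (0.1870, 0.3280, 0.3040, 0.1810)
P(in Busy after 3 minutes) = 0.3280

0.3280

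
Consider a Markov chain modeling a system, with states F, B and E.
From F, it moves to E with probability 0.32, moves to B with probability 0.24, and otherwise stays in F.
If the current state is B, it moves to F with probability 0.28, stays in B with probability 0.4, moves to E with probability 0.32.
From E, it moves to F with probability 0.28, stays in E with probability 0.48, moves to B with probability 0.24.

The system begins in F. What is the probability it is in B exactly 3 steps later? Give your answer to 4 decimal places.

Propagate the distribution vector 3 steps from F.
After 0 steps: (1.0000, 0.0000, 0.0000)
After 1 step: (0.4400, 0.2400, 0.3200)
After 2 steps: (0.3504, 0.2784, 0.3712)
After 3 steps: (0.3361, 0.2845, 0.3794)
P(in B after 3 steps) = 0.2845

0.2845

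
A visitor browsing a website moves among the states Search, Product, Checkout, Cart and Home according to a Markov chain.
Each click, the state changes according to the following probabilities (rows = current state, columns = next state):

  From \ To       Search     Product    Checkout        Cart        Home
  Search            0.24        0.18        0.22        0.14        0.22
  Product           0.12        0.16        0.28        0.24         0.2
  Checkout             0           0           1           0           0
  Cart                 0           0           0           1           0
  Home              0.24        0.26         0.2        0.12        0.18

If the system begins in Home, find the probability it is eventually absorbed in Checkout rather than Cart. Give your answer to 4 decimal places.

Let h(s) be the probability of absorption at Checkout starting from transient state s. Then h(Checkout) = 1 and h(Cart) = 0. By first-step analysis:
h(Search) = 0.24·h(Search) + 0.18·h(Product) + 0.22·1 + 0.14·0 + 0.22·h(Home)
h(Product) = 0.12·h(Search) + 0.16·h(Product) + 0.28·1 + 0.24·0 + 0.2·h(Home)
h(Home) = 0.24·h(Search) + 0.26·h(Product) + 0.2·1 + 0.12·0 + 0.18·h(Home)
Solving: h(Search) = 0.5945, h(Product) = 0.5600, h(Home) = 0.5955.
Starting from Home, the probability is 0.5955.

0.5955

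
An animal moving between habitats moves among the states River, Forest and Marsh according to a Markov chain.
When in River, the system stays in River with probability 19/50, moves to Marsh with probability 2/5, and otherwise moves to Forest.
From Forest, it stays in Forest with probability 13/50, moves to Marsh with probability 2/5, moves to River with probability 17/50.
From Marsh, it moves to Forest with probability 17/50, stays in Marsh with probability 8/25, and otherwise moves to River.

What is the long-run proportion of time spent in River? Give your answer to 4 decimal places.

0.3542

Let the stationary distribution be π with π = πP and π_1 + π_2 + π_3 = 1.
π_1 = 0.38·π_1 + 0.34·π_2 + 0.34·π_3
π_2 = 0.22·π_1 + 0.26·π_2 + 0.34·π_3
Solving with the normalization constraint gives π = (0.3542, 0.2755, 0.3704).
So the stationary probability of River is 0.3542.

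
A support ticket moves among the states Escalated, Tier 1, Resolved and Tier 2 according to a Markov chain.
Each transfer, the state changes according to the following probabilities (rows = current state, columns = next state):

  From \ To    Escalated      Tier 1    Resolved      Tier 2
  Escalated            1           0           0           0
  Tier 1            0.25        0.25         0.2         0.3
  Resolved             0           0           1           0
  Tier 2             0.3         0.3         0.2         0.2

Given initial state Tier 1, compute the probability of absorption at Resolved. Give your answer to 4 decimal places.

Let h(s) be the probability of absorption at Resolved starting from transient state s. Then h(Resolved) = 1 and h(Escalated) = 0. By first-step analysis:
h(Tier 1) = 0.25·0 + 0.25·h(Tier 1) + 0.2·1 + 0.3·h(Tier 2)
h(Tier 2) = 0.3·0 + 0.3·h(Tier 1) + 0.2·1 + 0.2·h(Tier 2)
Solving: h(Tier 1) = 0.4314, h(Tier 2) = 0.4118.
Starting from Tier 1, the probability is 0.4314.

0.4314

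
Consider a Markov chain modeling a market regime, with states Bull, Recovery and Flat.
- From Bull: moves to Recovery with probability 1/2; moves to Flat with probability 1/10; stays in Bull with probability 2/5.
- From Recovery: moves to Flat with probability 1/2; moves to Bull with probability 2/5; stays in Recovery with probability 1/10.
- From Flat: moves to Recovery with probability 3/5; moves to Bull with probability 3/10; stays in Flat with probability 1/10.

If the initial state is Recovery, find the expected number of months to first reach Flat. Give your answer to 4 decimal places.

Let t(s) be the expected number of months to first reach Flat from state s, with t(Flat) = 0. Conditioning on the first month:
t(Bull) = 1 + 0.4·t(Bull) + 0.5·t(Recovery)
t(Recovery) = 1 + 0.4·t(Bull) + 0.1·t(Recovery)
Solving: t(Bull) = 4.1176, t(Recovery) = 2.9412.
Expected months from Recovery to Flat: 2.9412.

2.9412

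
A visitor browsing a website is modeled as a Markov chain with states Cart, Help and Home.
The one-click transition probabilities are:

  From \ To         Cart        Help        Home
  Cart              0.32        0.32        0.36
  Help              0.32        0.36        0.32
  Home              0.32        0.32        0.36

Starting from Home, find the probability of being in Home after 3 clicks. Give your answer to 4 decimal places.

Propagate the distribution vector 3 clicks from Home.
After 0 clicks: (0.0000, 0.0000, 1.0000)
After 1 click: (0.3200, 0.3200, 0.3600)
After 2 clicks: (0.3200, 0.3328, 0.3472)
After 3 clicks: (0.3200, 0.3333, 0.3467)
P(in Home after 3 clicks) = 0.3467

0.3467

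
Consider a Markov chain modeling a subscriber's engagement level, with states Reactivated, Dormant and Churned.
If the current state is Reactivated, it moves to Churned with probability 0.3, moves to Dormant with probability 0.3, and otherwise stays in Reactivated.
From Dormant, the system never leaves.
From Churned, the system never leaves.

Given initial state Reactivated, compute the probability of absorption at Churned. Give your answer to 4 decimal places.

0.5000

Let h(s) be the probability of absorption at Churned starting from transient state s. Then h(Churned) = 1 and h(Dormant) = 0. By first-step analysis:
h(Reactivated) = 0.4·h(Reactivated) + 0.3·0 + 0.3·1
Solving: h(Reactivated) = 0.5000.
Starting from Reactivated, the probability is 0.5000.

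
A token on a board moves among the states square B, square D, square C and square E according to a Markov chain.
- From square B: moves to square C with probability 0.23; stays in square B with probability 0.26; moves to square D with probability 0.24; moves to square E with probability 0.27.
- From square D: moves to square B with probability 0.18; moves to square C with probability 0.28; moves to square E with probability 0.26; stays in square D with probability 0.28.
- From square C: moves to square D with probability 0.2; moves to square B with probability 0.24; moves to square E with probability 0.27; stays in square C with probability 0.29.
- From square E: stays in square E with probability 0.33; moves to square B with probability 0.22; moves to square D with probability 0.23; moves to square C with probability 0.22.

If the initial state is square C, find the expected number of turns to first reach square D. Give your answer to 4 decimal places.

Let t(s) be the expected number of turns to first reach square D from state s, with t(square D) = 0. Conditioning on the first turn:
t(square B) = 1 + 0.26·t(square B) + 0.23·t(square C) + 0.27·t(square E)
t(square C) = 1 + 0.24·t(square B) + 0.29·t(square C) + 0.27·t(square E)
t(square E) = 1 + 0.22·t(square B) + 0.22·t(square C) + 0.33·t(square E)
Solving: t(square B) = 4.3963, t(square C) = 4.5834, t(square E) = 4.4411.
Expected turns from square C to square D: 4.5834.

4.5834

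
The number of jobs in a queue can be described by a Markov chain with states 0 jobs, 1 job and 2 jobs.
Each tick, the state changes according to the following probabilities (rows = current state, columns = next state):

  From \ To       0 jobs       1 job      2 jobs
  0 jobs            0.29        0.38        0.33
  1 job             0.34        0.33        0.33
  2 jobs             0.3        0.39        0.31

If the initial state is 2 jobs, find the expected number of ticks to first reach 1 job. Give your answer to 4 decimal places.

2.5838

Let t(s) be the expected number of ticks to first reach 1 job from state s, with t(1 job) = 0. Conditioning on the first tick:
t(0 jobs) = 1 + 0.29·t(0 jobs) + 0.33·t(2 jobs)
t(2 jobs) = 1 + 0.3·t(0 jobs) + 0.31·t(2 jobs)
Solving: t(0 jobs) = 2.6094, t(2 jobs) = 2.5838.
Expected ticks from 2 jobs to 1 job: 2.5838.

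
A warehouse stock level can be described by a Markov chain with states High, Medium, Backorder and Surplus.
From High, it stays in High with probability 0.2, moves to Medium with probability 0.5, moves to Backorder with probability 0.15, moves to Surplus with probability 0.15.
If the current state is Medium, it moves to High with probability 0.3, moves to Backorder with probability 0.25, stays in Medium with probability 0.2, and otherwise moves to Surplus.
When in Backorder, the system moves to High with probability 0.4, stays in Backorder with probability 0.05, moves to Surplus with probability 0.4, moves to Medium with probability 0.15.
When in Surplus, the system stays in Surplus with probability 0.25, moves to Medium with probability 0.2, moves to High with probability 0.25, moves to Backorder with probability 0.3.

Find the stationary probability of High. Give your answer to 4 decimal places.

Let the stationary distribution be π with π = πP and π_1 + π_2 + π_3 + π_4 = 1.
π_1 = 0.2·π_1 + 0.3·π_2 + 0.4·π_3 + 0.25·π_4
π_2 = 0.5·π_1 + 0.2·π_2 + 0.15·π_3 + 0.2·π_4
π_3 = 0.15·π_1 + 0.25·π_2 + 0.05·π_3 + 0.3·π_4
Solving with the normalization constraint gives π = (0.2791, 0.2739, 0.1956, 0.2514).
So the stationary probability of High is 0.2791.

0.2791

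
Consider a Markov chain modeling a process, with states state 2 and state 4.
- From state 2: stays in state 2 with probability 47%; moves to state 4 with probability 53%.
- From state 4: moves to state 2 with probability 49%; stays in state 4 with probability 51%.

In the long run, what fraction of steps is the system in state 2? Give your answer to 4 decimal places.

0.4804

Let the stationary distribution be π with π = πP and π_1 + π_2 = 1.
π_1 = 0.47·π_1 + 0.49·π_2
Solving with the normalization constraint gives π = (0.4804, 0.5196).
So the stationary probability of state 2 is 0.4804.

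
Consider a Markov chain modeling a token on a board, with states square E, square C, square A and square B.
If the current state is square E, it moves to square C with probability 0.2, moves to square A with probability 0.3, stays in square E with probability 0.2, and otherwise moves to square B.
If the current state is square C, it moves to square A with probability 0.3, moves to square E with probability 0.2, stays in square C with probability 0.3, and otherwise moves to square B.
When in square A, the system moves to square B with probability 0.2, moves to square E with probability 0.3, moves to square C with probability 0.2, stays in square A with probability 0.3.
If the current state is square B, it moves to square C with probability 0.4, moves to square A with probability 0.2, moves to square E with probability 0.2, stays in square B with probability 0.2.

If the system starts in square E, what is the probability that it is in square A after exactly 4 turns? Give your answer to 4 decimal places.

Propagate the distribution vector 4 turns from square E.
After 0 turns: (1.0000, 0.0000, 0.0000, 0.0000)
After 1 turn: (0.2000, 0.2000, 0.3000, 0.3000)
After 2 turns: (0.2300, 0.2800, 0.2700, 0.2200)
After 3 turns: (0.2270, 0.2720, 0.2780, 0.2230)
After 4 turns: (0.2278, 0.2718, 0.2777, 0.2227)
P(in square A after 4 turns) = 0.2777

0.2777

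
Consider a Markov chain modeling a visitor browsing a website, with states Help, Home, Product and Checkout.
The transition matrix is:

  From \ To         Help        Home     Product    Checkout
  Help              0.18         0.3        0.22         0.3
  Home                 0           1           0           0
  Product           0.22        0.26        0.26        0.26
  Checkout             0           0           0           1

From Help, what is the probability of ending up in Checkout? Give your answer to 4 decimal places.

0.5000

Let h(s) be the probability of absorption at Checkout starting from transient state s. Then h(Checkout) = 1 and h(Home) = 0. By first-step analysis:
h(Help) = 0.18·h(Help) + 0.3·0 + 0.22·h(Product) + 0.3·1
h(Product) = 0.22·h(Help) + 0.26·0 + 0.26·h(Product) + 0.26·1
Solving: h(Help) = 0.5000, h(Product) = 0.5000.
Starting from Help, the probability is 0.5000.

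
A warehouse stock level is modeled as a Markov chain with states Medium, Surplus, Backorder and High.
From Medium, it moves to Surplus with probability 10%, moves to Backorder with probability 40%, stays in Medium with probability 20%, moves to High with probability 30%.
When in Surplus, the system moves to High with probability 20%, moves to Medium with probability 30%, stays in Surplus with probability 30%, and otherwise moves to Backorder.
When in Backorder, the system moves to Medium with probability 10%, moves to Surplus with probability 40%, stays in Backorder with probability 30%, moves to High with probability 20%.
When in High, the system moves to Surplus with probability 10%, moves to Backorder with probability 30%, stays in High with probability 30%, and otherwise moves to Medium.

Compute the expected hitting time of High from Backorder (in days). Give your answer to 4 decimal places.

Let t(s) be the expected number of days to first reach High from state s, with t(High) = 0. Conditioning on the first day:
t(Medium) = 1 + 0.2·t(Medium) + 0.1·t(Surplus) + 0.4·t(Backorder)
t(Surplus) = 1 + 0.3·t(Medium) + 0.3·t(Surplus) + 0.2·t(Backorder)
t(Backorder) = 1 + 0.1·t(Medium) + 0.4·t(Surplus) + 0.3·t(Backorder)
Solving: t(Medium) = 4.1048, t(Surplus) = 4.4978, t(Backorder) = 4.5852.
Expected days from Backorder to High: 4.5852.

4.5852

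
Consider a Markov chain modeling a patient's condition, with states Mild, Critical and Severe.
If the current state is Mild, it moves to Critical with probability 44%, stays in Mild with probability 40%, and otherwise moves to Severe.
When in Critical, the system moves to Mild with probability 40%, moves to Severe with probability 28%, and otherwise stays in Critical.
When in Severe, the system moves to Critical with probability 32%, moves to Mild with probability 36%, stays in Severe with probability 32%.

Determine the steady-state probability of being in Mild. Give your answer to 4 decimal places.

Let the stationary distribution be π with π = πP and π_1 + π_2 + π_3 = 1.
π_1 = 0.4·π_1 + 0.4·π_2 + 0.36·π_3
π_2 = 0.44·π_1 + 0.32·π_2 + 0.32·π_3
Solving with the normalization constraint gives π = (0.3903, 0.3668, 0.2429).
So the stationary probability of Mild is 0.3903.

0.3903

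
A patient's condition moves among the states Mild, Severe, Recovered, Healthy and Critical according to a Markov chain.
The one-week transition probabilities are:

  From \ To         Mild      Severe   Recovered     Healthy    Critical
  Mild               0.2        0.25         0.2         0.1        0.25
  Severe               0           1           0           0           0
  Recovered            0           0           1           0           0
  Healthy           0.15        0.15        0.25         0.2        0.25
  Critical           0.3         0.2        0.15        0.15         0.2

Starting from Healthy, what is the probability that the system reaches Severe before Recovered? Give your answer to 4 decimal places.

0.4561

Let h(s) be the probability of absorption at Severe starting from transient state s. Then h(Severe) = 1 and h(Recovered) = 0. By first-step analysis:
h(Mild) = 0.2·h(Mild) + 0.25·1 + 0.2·0 + 0.1·h(Healthy) + 0.25·h(Critical)
h(Healthy) = 0.15·h(Mild) + 0.15·1 + 0.25·0 + 0.2·h(Healthy) + 0.25·h(Critical)
h(Critical) = 0.3·h(Mild) + 0.2·1 + 0.15·0 + 0.15·h(Healthy) + 0.2·h(Critical)
Solving: h(Mild) = 0.5373, h(Healthy) = 0.4561, h(Critical) = 0.5370.
Starting from Healthy, the probability is 0.4561.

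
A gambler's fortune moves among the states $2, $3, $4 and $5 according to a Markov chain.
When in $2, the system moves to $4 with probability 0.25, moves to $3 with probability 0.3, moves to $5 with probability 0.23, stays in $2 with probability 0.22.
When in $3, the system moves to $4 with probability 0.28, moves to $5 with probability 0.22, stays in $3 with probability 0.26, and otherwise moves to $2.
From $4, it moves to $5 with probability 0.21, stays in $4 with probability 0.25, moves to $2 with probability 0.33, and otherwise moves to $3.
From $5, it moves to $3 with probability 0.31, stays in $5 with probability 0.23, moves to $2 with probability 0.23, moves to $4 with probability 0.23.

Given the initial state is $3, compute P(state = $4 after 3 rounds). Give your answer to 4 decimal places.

0.2536

Propagate the distribution vector 3 rounds from $3.
After 0 rounds: (0.0000, 1.0000, 0.0000, 0.0000)
After 1 round: (0.2400, 0.2600, 0.2800, 0.2200)
After 2 rounds: (0.2582, 0.2666, 0.2534, 0.2218)
After 3 rounds: (0.2554, 0.2687, 0.2536, 0.2223)
P(in $4 after 3 rounds) = 0.2536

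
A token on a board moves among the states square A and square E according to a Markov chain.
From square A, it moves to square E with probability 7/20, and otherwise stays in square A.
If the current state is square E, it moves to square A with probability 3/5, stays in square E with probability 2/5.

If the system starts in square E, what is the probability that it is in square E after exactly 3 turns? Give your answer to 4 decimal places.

0.3685

Propagate the distribution vector 3 turns from square E.
After 0 turns: (0.0000, 1.0000)
After 1 turn: (0.6000, 0.4000)
After 2 turns: (0.6300, 0.3700)
After 3 turns: (0.6315, 0.3685)
P(in square E after 3 turns) = 0.3685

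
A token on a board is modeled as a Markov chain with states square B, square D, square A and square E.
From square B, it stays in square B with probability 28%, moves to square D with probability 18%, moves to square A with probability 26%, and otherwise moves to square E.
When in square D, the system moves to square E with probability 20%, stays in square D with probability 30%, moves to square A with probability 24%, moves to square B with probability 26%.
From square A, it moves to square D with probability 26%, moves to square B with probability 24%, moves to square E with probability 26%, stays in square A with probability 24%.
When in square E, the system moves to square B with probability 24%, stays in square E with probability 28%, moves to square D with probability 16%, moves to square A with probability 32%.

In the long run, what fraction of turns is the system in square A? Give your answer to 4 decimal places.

Let the stationary distribution be π with π = πP and π_1 + π_2 + π_3 + π_4 = 1.
π_1 = 0.28·π_1 + 0.26·π_2 + 0.24·π_3 + 0.24·π_4
π_2 = 0.18·π_1 + 0.3·π_2 + 0.26·π_3 + 0.16·π_4
π_3 = 0.26·π_1 + 0.24·π_2 + 0.24·π_3 + 0.32·π_4
Solving with the normalization constraint gives π = (0.2546, 0.2229, 0.2656, 0.2569).
So the stationary probability of square A is 0.2656.

0.2656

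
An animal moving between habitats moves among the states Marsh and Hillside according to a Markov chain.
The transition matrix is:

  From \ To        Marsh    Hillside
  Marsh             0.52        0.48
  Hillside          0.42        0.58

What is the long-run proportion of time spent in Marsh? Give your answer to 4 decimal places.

0.4667

Let the stationary distribution be π with π = πP and π_1 + π_2 = 1.
π_1 = 0.52·π_1 + 0.42·π_2
Solving with the normalization constraint gives π = (0.4667, 0.5333).
So the stationary probability of Marsh is 0.4667.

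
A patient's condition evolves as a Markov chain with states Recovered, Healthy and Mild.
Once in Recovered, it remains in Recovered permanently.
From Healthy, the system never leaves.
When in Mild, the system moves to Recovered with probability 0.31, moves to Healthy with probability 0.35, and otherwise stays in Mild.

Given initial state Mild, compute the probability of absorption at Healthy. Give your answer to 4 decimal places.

Let h(s) be the probability of absorption at Healthy starting from transient state s. Then h(Healthy) = 1 and h(Recovered) = 0. By first-step analysis:
h(Mild) = 0.31·0 + 0.35·1 + 0.34·h(Mild)
Solving: h(Mild) = 0.5303.
Starting from Mild, the probability is 0.5303.

0.5303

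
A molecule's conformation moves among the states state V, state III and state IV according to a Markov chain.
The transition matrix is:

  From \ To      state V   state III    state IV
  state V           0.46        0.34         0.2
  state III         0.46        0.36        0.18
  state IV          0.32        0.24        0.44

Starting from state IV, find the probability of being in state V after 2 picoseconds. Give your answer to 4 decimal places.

0.3984

Sum over the intermediate state after 1 picosecond:
P = P(state IV→state V)·P(state V→state V) + P(state IV→state III)·P(state III→state V) + P(state IV→state IV)·P(state IV→state V)
  = 0.32×0.46 + 0.24×0.46 + 0.44×0.32
  = 0.1472 + 0.1104 + 0.1408 = 0.3984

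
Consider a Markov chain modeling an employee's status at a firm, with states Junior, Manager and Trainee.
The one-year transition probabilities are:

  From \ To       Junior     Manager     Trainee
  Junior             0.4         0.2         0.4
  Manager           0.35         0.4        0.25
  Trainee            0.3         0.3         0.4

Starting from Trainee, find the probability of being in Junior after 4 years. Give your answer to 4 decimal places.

Propagate the distribution vector 4 years from Trainee.
After 0 years: (0.0000, 0.0000, 1.0000)
After 1 year: (0.3000, 0.3000, 0.4000)
After 2 years: (0.3450, 0.3000, 0.3550)
After 3 years: (0.3495, 0.2955, 0.3550)
After 4 years: (0.3497, 0.2946, 0.3557)
P(in Junior after 4 years) = 0.3497

0.3497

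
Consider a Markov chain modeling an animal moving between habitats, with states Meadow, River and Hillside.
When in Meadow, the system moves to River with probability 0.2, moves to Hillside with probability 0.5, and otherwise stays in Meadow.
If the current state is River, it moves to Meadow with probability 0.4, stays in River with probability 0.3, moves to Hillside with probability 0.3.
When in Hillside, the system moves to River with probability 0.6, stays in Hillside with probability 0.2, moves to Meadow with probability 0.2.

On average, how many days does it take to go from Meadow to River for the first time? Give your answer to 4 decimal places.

2.8261

Let t(s) be the expected number of days to first reach River from state s, with t(River) = 0. Conditioning on the first day:
t(Meadow) = 1 + 0.3·t(Meadow) + 0.5·t(Hillside)
t(Hillside) = 1 + 0.2·t(Meadow) + 0.2·t(Hillside)
Solving: t(Meadow) = 2.8261, t(Hillside) = 1.9565.
Expected days from Meadow to River: 2.8261.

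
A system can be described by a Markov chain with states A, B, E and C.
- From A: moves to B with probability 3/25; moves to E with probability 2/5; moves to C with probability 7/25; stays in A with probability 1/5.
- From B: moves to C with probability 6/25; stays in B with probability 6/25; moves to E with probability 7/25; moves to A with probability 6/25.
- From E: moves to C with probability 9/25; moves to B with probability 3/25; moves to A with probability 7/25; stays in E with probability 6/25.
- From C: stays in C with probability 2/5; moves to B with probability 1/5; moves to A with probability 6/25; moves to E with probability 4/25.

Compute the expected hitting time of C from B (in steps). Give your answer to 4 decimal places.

Let t(s) be the expected number of steps to first reach C from state s, with t(C) = 0. Conditioning on the first step:
t(A) = 1 + 0.2·t(A) + 0.12·t(B) + 0.4·t(E)
t(B) = 1 + 0.24·t(A) + 0.24·t(B) + 0.28·t(E)
t(E) = 1 + 0.28·t(A) + 0.12·t(B) + 0.24·t(E)
Solving: t(A) = 3.3222, t(B) = 3.5045, t(E) = 3.0931.
Expected steps from B to C: 3.5045.

3.5045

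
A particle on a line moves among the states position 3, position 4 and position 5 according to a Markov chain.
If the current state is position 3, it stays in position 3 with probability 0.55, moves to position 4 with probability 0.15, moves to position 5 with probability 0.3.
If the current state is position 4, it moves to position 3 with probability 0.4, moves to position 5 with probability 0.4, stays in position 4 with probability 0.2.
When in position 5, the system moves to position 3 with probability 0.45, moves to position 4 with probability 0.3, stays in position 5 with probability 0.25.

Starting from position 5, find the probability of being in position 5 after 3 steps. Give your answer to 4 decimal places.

Propagate the distribution vector 3 steps from position 5.
After 0 steps: (0.0000, 0.0000, 1.0000)
After 1 step: (0.4500, 0.3000, 0.2500)
After 2 steps: (0.4800, 0.2025, 0.3175)
After 3 steps: (0.4879, 0.2078, 0.3044)
P(in position 5 after 3 steps) = 0.3044

0.3044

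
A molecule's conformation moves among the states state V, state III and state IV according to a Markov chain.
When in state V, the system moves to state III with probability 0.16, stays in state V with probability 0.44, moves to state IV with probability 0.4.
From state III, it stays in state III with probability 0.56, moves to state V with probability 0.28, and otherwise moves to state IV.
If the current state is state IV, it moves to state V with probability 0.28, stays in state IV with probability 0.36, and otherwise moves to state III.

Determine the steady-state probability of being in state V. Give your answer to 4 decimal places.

Let the stationary distribution be π with π = πP and π_1 + π_2 + π_3 = 1.
π_1 = 0.44·π_1 + 0.28·π_2 + 0.28·π_3
π_2 = 0.16·π_1 + 0.56·π_2 + 0.36·π_3
Solving with the normalization constraint gives π = (0.3333, 0.3667, 0.3000).
So the stationary probability of state V is 0.3333.

0.3333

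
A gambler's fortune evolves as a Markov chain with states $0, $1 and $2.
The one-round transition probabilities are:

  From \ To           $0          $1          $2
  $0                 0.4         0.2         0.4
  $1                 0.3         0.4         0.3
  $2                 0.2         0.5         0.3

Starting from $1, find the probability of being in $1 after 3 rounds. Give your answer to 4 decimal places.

0.3730

Propagate the distribution vector 3 rounds from $1.
After 0 rounds: (0.0000, 1.0000, 0.0000)
After 1 round: (0.3000, 0.4000, 0.3000)
After 2 rounds: (0.3000, 0.3700, 0.3300)
After 3 rounds: (0.2970, 0.3730, 0.3300)
P(in $1 after 3 rounds) = 0.3730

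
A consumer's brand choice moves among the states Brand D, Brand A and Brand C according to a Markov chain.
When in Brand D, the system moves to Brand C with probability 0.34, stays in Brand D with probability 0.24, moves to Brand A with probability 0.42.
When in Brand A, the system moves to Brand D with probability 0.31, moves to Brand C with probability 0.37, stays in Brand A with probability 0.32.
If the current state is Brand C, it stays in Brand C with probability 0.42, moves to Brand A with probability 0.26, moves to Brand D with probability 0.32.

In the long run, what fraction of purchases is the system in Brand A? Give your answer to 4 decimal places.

Let the stationary distribution be π with π = πP and π_1 + π_2 + π_3 = 1.
π_1 = 0.24·π_1 + 0.31·π_2 + 0.32·π_3
π_2 = 0.42·π_1 + 0.32·π_2 + 0.26·π_3
Solving with the normalization constraint gives π = (0.2933, 0.3265, 0.3802).
So the stationary probability of Brand A is 0.3265.

0.3265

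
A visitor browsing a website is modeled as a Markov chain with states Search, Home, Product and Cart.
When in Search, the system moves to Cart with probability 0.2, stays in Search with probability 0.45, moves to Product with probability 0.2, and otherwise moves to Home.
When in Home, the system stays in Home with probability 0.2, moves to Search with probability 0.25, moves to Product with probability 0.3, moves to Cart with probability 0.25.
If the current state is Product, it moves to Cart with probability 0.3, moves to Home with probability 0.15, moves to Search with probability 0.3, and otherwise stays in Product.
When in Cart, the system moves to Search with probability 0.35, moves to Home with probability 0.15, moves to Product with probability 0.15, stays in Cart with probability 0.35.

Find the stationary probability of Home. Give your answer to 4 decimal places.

0.1579

Let the stationary distribution be π with π = πP and π_1 + π_2 + π_3 + π_4 = 1.
π_1 = 0.45·π_1 + 0.25·π_2 + 0.3·π_3 + 0.35·π_4
π_2 = 0.15·π_1 + 0.2·π_2 + 0.15·π_3 + 0.15·π_4
π_3 = 0.2·π_1 + 0.3·π_2 + 0.25·π_3 + 0.15·π_4
Solving with the normalization constraint gives π = (0.3595, 0.1579, 0.2130, 0.2696).
So the stationary probability of Home is 0.1579.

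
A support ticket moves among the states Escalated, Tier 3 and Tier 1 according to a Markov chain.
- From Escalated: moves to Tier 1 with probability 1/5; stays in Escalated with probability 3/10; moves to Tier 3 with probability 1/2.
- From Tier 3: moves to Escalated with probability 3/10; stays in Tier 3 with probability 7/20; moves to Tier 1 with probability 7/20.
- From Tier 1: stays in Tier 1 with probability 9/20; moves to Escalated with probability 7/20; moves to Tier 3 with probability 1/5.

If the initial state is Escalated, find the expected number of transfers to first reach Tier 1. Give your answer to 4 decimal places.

3.7705

Let t(s) be the expected number of transfers to first reach Tier 1 from state s, with t(Tier 1) = 0. Conditioning on the first transfer:
t(Escalated) = 1 + 0.3·t(Escalated) + 0.5·t(Tier 3)
t(Tier 3) = 1 + 0.3·t(Escalated) + 0.35·t(Tier 3)
Solving: t(Escalated) = 3.7705, t(Tier 3) = 3.2787.
Expected transfers from Escalated to Tier 1: 3.7705.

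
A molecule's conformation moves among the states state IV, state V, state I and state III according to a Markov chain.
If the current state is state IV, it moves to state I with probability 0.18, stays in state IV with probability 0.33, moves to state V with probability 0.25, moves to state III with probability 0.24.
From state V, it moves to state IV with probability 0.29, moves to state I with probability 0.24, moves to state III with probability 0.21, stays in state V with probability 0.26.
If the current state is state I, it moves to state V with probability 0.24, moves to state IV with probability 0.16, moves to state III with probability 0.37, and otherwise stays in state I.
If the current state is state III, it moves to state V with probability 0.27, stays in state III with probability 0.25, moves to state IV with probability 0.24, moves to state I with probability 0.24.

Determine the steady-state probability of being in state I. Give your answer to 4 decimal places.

Let the stationary distribution be π with π = πP and π_1 + π_2 + π_3 + π_4 = 1.
π_1 = 0.33·π_1 + 0.29·π_2 + 0.16·π_3 + 0.24·π_4
π_2 = 0.25·π_1 + 0.26·π_2 + 0.24·π_3 + 0.27·π_4
π_3 = 0.18·π_1 + 0.24·π_2 + 0.23·π_3 + 0.24·π_4
Solving with the normalization constraint gives π = (0.2582, 0.2556, 0.2223, 0.2639).
So the stationary probability of state I is 0.2223.

0.2223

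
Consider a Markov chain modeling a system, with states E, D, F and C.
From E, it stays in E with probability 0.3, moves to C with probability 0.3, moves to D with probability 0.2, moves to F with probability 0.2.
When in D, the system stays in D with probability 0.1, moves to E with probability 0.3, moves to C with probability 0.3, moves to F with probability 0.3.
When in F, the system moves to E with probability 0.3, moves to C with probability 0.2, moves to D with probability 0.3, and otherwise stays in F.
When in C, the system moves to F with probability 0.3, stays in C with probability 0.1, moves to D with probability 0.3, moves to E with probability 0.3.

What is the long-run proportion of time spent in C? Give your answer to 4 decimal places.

Let the stationary distribution be π with π = πP and π_1 + π_2 + π_3 + π_4 = 1.
π_1 = 0.3·π_1 + 0.3·π_2 + 0.3·π_3 + 0.3·π_4
π_2 = 0.2·π_1 + 0.1·π_2 + 0.3·π_3 + 0.3·π_4
π_3 = 0.2·π_1 + 0.3·π_2 + 0.2·π_3 + 0.3·π_4
Solving with the normalization constraint gives π = (0.3000, 0.2250, 0.2455, 0.2295).
So the stationary probability of C is 0.2295.

0.2295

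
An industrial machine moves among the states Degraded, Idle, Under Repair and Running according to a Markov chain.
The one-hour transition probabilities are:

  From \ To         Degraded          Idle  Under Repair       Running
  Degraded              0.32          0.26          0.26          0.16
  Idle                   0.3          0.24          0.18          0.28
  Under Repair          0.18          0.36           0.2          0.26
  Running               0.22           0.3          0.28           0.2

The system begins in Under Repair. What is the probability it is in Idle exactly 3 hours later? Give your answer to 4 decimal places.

0.2861

Propagate the distribution vector 3 hours from Under Repair.
After 0 hours: (0.0000, 0.0000, 1.0000, 0.0000)
After 1 hour: (0.1800, 0.3600, 0.2000, 0.2600)
After 2 hours: (0.2588, 0.2832, 0.2244, 0.2336)
After 3 hours: (0.2596, 0.2861, 0.2286, 0.2258)
P(in Idle after 3 hours) = 0.2861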